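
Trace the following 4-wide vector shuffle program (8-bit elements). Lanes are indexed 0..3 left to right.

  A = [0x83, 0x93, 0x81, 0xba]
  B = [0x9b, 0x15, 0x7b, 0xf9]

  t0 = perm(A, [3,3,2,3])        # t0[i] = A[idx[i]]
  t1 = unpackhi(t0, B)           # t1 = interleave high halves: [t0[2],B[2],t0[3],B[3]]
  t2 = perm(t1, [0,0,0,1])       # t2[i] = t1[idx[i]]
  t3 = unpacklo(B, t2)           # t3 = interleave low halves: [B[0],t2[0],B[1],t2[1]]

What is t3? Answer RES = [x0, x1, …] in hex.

→ t0 |ba|ba|81|ba|
→ t1 |81|7b|ba|f9|
→ t2 |81|81|81|7b|
→ t3 |9b|81|15|81|

RES = [0x9b, 0x81, 0x15, 0x81]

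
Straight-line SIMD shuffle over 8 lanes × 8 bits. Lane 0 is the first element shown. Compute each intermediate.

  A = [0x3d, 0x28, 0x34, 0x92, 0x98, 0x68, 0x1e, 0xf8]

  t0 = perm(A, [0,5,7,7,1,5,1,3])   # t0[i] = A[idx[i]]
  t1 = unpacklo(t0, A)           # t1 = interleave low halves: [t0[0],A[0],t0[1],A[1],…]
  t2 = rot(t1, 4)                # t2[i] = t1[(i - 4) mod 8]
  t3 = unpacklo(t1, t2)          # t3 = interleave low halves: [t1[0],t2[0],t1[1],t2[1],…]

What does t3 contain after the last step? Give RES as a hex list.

  t0: 3d 68 f8 f8 28 68 28 92
  t1: 3d 3d 68 28 f8 34 f8 92
  t2: f8 34 f8 92 3d 3d 68 28
  t3: 3d f8 3d 34 68 f8 28 92

RES = [ 0x3d  0xf8  0x3d  0x34  0x68  0xf8  0x28  0x92 ]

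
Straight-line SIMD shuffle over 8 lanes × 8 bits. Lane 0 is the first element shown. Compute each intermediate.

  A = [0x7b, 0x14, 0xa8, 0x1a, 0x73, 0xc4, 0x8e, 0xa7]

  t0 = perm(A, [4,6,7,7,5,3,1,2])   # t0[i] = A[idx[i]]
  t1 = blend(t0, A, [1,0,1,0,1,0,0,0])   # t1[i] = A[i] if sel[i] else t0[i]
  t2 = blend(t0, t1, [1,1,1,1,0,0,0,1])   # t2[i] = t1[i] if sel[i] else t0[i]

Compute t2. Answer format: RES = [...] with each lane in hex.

→ t0 |73|8e|a7|a7|c4|1a|14|a8|
→ t1 |7b|8e|a8|a7|73|1a|14|a8|
→ t2 |7b|8e|a8|a7|c4|1a|14|a8|

RES = [0x7b, 0x8e, 0xa8, 0xa7, 0xc4, 0x1a, 0x14, 0xa8]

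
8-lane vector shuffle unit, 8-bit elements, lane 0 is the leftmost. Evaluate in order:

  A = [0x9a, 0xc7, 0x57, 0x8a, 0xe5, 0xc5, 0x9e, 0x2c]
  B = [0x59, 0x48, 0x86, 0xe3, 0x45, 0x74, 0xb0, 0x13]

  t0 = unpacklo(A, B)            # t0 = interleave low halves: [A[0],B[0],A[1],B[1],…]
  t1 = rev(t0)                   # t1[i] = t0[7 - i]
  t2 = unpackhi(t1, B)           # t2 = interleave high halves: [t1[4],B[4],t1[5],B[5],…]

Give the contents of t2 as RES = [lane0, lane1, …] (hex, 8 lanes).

→ t0 |9a|59|c7|48|57|86|8a|e3|
→ t1 |e3|8a|86|57|48|c7|59|9a|
→ t2 |48|45|c7|74|59|b0|9a|13|

RES = [0x48, 0x45, 0xc7, 0x74, 0x59, 0xb0, 0x9a, 0x13]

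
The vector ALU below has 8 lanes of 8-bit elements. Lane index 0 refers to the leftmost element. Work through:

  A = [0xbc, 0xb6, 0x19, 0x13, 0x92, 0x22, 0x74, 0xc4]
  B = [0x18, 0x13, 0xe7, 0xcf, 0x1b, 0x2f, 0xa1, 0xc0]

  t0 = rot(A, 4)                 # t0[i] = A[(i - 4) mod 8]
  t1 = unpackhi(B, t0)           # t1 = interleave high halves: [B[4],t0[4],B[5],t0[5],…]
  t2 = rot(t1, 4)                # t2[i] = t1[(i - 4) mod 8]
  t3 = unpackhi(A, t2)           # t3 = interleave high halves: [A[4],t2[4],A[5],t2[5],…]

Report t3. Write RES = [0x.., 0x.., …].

RES = [0x92, 0x1b, 0x22, 0xbc, 0x74, 0x2f, 0xc4, 0xb6]

  t0: 92 22 74 c4 bc b6 19 13
  t1: 1b bc 2f b6 a1 19 c0 13
  t2: a1 19 c0 13 1b bc 2f b6
  t3: 92 1b 22 bc 74 2f c4 b6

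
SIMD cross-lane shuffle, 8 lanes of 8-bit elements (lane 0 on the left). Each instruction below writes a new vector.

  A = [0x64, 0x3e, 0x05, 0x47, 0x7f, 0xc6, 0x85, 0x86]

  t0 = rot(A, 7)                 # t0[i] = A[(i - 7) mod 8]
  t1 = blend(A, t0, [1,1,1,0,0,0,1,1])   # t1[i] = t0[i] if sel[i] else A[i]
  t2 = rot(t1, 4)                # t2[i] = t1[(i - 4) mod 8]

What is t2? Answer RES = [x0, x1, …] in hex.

→ t0 |3e|05|47|7f|c6|85|86|64|
→ t1 |3e|05|47|47|7f|c6|86|64|
→ t2 |7f|c6|86|64|3e|05|47|47|

RES = [ 0x7f  0xc6  0x86  0x64  0x3e  0x05  0x47  0x47 ]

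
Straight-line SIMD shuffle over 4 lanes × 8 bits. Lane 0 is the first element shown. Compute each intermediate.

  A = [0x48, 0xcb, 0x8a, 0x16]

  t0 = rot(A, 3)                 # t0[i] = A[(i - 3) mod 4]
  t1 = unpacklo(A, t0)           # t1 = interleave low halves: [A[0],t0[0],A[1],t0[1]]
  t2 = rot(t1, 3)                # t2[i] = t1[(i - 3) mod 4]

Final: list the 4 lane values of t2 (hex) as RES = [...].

t0 = [0xcb, 0x8a, 0x16, 0x48]
t1 = [0x48, 0xcb, 0xcb, 0x8a]
t2 = [0xcb, 0xcb, 0x8a, 0x48]

RES = [ 0xcb  0xcb  0x8a  0x48 ]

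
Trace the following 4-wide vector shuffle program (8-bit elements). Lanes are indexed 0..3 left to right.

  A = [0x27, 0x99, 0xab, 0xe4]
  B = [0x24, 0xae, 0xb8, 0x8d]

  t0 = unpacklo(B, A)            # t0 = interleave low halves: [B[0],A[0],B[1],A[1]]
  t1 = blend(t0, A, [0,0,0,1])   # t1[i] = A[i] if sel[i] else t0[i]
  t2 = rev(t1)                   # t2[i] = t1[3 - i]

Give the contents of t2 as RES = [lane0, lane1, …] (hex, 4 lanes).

→ t0 |24|27|ae|99|
→ t1 |24|27|ae|e4|
→ t2 |e4|ae|27|24|

RES = [ 0xe4  0xae  0x27  0x24 ]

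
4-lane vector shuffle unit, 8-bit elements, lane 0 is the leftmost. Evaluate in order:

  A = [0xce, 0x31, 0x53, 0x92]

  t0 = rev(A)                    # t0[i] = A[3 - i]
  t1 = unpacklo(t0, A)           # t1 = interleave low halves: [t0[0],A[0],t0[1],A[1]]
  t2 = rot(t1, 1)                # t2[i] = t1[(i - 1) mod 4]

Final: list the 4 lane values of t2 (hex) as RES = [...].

RES = [0x31, 0x92, 0xce, 0x53]

t0 = [0x92, 0x53, 0x31, 0xce]
t1 = [0x92, 0xce, 0x53, 0x31]
t2 = [0x31, 0x92, 0xce, 0x53]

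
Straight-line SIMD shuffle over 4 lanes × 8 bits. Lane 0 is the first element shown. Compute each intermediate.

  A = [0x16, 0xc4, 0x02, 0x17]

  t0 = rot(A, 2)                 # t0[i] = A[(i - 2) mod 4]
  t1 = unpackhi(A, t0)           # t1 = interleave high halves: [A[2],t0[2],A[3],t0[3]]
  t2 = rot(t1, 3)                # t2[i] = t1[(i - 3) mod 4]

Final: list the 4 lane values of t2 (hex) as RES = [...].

RES = [ 0x16  0x17  0xc4  0x02 ]

t0 = [0x02, 0x17, 0x16, 0xc4]
t1 = [0x02, 0x16, 0x17, 0xc4]
t2 = [0x16, 0x17, 0xc4, 0x02]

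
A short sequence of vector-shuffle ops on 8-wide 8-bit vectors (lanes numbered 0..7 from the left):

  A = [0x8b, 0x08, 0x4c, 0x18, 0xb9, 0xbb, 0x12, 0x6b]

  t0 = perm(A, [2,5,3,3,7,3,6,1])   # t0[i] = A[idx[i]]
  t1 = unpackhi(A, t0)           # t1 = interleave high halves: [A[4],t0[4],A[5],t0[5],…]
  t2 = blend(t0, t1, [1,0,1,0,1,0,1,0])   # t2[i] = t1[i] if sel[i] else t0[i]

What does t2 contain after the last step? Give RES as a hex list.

t0 = [0x4c, 0xbb, 0x18, 0x18, 0x6b, 0x18, 0x12, 0x08]
t1 = [0xb9, 0x6b, 0xbb, 0x18, 0x12, 0x12, 0x6b, 0x08]
t2 = [0xb9, 0xbb, 0xbb, 0x18, 0x12, 0x18, 0x6b, 0x08]

RES = [0xb9, 0xbb, 0xbb, 0x18, 0x12, 0x18, 0x6b, 0x08]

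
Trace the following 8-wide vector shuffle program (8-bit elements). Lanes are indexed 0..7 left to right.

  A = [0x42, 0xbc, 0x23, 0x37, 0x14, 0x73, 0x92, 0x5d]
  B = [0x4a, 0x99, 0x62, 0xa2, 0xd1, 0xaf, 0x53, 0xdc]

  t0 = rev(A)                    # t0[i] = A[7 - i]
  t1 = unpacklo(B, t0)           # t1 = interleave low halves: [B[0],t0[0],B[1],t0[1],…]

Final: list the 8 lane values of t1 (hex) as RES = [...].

t0 = [0x5d, 0x92, 0x73, 0x14, 0x37, 0x23, 0xbc, 0x42]
t1 = [0x4a, 0x5d, 0x99, 0x92, 0x62, 0x73, 0xa2, 0x14]

RES = [0x4a, 0x5d, 0x99, 0x92, 0x62, 0x73, 0xa2, 0x14]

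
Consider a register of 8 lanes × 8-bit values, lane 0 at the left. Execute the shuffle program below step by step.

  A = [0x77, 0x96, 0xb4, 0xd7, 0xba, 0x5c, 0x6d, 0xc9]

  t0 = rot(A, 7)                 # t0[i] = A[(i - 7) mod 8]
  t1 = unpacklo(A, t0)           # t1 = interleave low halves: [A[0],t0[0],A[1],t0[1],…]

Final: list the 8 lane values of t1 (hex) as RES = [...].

RES = [ 0x77  0x96  0x96  0xb4  0xb4  0xd7  0xd7  0xba ]

t0 = [0x96, 0xb4, 0xd7, 0xba, 0x5c, 0x6d, 0xc9, 0x77]
t1 = [0x77, 0x96, 0x96, 0xb4, 0xb4, 0xd7, 0xd7, 0xba]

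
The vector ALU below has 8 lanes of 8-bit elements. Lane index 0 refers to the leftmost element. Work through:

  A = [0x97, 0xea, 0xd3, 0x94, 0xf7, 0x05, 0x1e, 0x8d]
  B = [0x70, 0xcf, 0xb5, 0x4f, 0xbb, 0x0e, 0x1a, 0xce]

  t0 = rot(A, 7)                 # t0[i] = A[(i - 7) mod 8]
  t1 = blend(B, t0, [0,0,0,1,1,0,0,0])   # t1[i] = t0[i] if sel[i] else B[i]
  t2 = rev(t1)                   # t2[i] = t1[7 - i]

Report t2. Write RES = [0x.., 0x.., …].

t0 = [0xea, 0xd3, 0x94, 0xf7, 0x05, 0x1e, 0x8d, 0x97]
t1 = [0x70, 0xcf, 0xb5, 0xf7, 0x05, 0x0e, 0x1a, 0xce]
t2 = [0xce, 0x1a, 0x0e, 0x05, 0xf7, 0xb5, 0xcf, 0x70]

RES = [ 0xce  0x1a  0x0e  0x05  0xf7  0xb5  0xcf  0x70 ]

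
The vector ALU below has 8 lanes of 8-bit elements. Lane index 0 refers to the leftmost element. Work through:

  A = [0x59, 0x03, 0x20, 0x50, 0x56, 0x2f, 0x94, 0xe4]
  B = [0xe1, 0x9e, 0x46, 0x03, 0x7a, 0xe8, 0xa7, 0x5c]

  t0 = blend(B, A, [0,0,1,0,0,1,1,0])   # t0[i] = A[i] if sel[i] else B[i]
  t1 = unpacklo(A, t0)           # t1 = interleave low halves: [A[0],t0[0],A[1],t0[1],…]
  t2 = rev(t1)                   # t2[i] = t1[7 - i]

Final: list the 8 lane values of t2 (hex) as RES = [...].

t0 = [0xe1, 0x9e, 0x20, 0x03, 0x7a, 0x2f, 0x94, 0x5c]
t1 = [0x59, 0xe1, 0x03, 0x9e, 0x20, 0x20, 0x50, 0x03]
t2 = [0x03, 0x50, 0x20, 0x20, 0x9e, 0x03, 0xe1, 0x59]

RES = [ 0x03  0x50  0x20  0x20  0x9e  0x03  0xe1  0x59 ]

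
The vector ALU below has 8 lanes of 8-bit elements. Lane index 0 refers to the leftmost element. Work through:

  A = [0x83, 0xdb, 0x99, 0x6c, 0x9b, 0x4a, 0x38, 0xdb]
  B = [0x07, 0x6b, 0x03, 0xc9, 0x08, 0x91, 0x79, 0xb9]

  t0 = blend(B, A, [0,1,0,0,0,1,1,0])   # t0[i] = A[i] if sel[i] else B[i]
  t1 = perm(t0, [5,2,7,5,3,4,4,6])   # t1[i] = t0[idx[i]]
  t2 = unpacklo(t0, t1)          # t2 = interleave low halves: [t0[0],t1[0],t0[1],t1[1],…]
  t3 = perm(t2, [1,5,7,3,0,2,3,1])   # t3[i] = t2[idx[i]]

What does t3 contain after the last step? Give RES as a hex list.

RES = [0x4a, 0xb9, 0x4a, 0x03, 0x07, 0xdb, 0x03, 0x4a]

  t0: 07 db 03 c9 08 4a 38 b9
  t1: 4a 03 b9 4a c9 08 08 38
  t2: 07 4a db 03 03 b9 c9 4a
  t3: 4a b9 4a 03 07 db 03 4a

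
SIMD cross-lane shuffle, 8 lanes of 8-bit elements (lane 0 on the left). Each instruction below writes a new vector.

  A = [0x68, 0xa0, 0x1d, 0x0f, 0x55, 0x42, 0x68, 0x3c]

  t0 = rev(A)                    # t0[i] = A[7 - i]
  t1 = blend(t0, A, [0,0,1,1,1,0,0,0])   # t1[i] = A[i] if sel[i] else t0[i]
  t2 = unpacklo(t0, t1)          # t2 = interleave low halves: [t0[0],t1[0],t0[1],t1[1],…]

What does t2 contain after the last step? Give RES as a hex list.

RES = [0x3c, 0x3c, 0x68, 0x68, 0x42, 0x1d, 0x55, 0x0f]

t0 = [0x3c, 0x68, 0x42, 0x55, 0x0f, 0x1d, 0xa0, 0x68]
t1 = [0x3c, 0x68, 0x1d, 0x0f, 0x55, 0x1d, 0xa0, 0x68]
t2 = [0x3c, 0x3c, 0x68, 0x68, 0x42, 0x1d, 0x55, 0x0f]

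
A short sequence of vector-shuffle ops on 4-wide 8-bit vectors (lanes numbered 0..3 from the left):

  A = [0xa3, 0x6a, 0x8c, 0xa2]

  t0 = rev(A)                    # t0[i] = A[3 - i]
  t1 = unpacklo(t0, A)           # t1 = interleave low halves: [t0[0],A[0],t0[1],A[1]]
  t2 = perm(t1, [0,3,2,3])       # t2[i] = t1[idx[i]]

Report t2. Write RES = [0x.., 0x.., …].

  t0: a2 8c 6a a3
  t1: a2 a3 8c 6a
  t2: a2 6a 8c 6a

RES = [ 0xa2  0x6a  0x8c  0x6a ]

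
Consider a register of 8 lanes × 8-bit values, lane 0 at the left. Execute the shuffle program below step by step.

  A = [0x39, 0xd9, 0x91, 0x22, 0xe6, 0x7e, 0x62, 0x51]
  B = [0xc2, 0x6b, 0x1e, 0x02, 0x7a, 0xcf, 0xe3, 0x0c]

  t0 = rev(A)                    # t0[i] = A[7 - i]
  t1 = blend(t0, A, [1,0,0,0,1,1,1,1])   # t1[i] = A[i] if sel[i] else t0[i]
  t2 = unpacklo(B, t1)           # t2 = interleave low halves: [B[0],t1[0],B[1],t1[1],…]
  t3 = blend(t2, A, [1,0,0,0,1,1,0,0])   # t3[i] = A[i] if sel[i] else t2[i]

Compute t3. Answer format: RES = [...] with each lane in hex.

RES = [ 0x39  0x39  0x6b  0x62  0xe6  0x7e  0x02  0xe6 ]

  t0: 51 62 7e e6 22 91 d9 39
  t1: 39 62 7e e6 e6 7e 62 51
  t2: c2 39 6b 62 1e 7e 02 e6
  t3: 39 39 6b 62 e6 7e 02 e6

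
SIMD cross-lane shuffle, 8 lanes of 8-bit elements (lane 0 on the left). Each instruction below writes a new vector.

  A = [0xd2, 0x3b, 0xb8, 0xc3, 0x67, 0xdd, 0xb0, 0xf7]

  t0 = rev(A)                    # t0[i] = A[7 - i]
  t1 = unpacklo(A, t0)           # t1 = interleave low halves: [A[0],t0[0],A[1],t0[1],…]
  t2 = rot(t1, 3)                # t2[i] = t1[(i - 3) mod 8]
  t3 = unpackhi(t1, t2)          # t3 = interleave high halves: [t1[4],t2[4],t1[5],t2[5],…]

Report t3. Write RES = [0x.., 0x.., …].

t0 = [0xf7, 0xb0, 0xdd, 0x67, 0xc3, 0xb8, 0x3b, 0xd2]
t1 = [0xd2, 0xf7, 0x3b, 0xb0, 0xb8, 0xdd, 0xc3, 0x67]
t2 = [0xdd, 0xc3, 0x67, 0xd2, 0xf7, 0x3b, 0xb0, 0xb8]
t3 = [0xb8, 0xf7, 0xdd, 0x3b, 0xc3, 0xb0, 0x67, 0xb8]

RES = [0xb8, 0xf7, 0xdd, 0x3b, 0xc3, 0xb0, 0x67, 0xb8]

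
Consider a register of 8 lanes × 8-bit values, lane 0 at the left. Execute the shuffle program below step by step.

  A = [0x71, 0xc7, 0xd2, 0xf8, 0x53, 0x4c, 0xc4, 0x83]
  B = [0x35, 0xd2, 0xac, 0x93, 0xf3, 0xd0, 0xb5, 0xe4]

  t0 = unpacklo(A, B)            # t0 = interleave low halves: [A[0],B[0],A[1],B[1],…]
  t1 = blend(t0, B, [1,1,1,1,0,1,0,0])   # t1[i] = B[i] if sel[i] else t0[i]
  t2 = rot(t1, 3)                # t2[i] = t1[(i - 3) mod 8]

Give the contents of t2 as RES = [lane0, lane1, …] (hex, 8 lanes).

RES = [ 0xd0  0xf8  0x93  0x35  0xd2  0xac  0x93  0xd2 ]

t0 = [0x71, 0x35, 0xc7, 0xd2, 0xd2, 0xac, 0xf8, 0x93]
t1 = [0x35, 0xd2, 0xac, 0x93, 0xd2, 0xd0, 0xf8, 0x93]
t2 = [0xd0, 0xf8, 0x93, 0x35, 0xd2, 0xac, 0x93, 0xd2]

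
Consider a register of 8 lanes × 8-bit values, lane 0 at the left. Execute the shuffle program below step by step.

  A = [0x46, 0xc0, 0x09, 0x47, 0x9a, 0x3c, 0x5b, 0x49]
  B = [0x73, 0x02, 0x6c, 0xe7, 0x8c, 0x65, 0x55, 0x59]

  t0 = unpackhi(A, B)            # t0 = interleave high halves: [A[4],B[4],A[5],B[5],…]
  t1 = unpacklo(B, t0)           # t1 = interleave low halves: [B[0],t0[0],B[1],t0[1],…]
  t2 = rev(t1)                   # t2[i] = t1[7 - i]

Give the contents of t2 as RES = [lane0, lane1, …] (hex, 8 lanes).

  t0: 9a 8c 3c 65 5b 55 49 59
  t1: 73 9a 02 8c 6c 3c e7 65
  t2: 65 e7 3c 6c 8c 02 9a 73

RES = [ 0x65  0xe7  0x3c  0x6c  0x8c  0x02  0x9a  0x73 ]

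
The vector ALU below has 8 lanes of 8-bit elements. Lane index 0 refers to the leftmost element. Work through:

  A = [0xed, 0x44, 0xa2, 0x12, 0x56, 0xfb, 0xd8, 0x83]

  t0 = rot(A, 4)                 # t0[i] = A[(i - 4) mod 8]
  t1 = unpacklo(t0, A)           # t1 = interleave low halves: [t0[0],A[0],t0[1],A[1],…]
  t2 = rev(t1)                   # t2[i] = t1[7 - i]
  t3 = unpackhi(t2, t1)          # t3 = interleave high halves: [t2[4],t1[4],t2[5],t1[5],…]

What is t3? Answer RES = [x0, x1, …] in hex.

RES = [ 0x44  0xd8  0xfb  0xa2  0xed  0x83  0x56  0x12 ]

→ t0 |56|fb|d8|83|ed|44|a2|12|
→ t1 |56|ed|fb|44|d8|a2|83|12|
→ t2 |12|83|a2|d8|44|fb|ed|56|
→ t3 |44|d8|fb|a2|ed|83|56|12|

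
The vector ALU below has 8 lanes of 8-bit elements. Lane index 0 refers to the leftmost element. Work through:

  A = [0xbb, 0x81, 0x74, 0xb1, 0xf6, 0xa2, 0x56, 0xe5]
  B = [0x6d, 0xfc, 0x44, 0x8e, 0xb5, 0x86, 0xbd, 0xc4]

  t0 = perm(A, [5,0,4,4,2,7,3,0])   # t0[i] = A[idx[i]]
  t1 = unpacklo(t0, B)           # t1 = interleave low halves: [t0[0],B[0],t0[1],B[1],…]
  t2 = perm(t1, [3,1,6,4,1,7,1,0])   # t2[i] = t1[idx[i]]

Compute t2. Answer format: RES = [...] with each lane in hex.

t0 = [0xa2, 0xbb, 0xf6, 0xf6, 0x74, 0xe5, 0xb1, 0xbb]
t1 = [0xa2, 0x6d, 0xbb, 0xfc, 0xf6, 0x44, 0xf6, 0x8e]
t2 = [0xfc, 0x6d, 0xf6, 0xf6, 0x6d, 0x8e, 0x6d, 0xa2]

RES = [ 0xfc  0x6d  0xf6  0xf6  0x6d  0x8e  0x6d  0xa2 ]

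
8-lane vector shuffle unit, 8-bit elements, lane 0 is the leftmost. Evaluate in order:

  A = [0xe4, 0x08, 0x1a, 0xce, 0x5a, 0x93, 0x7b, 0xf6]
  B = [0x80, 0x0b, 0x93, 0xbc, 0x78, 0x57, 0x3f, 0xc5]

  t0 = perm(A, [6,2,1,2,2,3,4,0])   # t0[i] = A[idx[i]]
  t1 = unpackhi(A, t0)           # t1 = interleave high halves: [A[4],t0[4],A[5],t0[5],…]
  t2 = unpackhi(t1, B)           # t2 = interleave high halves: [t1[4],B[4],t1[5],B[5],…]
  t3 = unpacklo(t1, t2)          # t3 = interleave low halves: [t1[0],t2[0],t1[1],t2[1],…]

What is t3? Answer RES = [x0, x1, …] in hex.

  t0: 7b 1a 08 1a 1a ce 5a e4
  t1: 5a 1a 93 ce 7b 5a f6 e4
  t2: 7b 78 5a 57 f6 3f e4 c5
  t3: 5a 7b 1a 78 93 5a ce 57

RES = [ 0x5a  0x7b  0x1a  0x78  0x93  0x5a  0xce  0x57 ]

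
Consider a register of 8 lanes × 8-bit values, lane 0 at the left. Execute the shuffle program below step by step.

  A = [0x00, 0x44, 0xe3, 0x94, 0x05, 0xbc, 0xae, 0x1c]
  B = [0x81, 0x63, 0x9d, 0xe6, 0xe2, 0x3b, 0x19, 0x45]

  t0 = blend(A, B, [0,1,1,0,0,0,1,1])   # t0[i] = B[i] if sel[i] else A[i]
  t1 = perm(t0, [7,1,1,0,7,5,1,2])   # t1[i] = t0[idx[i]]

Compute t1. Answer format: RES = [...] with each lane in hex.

→ t0 |00|63|9d|94|05|bc|19|45|
→ t1 |45|63|63|00|45|bc|63|9d|

RES = [0x45, 0x63, 0x63, 0x00, 0x45, 0xbc, 0x63, 0x9d]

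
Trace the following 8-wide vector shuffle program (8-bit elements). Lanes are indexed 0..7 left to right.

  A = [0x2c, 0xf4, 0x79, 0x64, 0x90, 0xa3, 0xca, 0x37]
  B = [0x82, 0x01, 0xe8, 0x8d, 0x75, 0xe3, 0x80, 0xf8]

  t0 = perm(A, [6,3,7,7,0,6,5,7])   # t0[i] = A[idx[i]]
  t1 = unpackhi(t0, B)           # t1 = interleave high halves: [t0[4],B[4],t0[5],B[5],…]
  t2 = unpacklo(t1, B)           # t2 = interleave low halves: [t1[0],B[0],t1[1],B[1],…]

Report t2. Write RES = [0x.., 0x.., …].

RES = [0x2c, 0x82, 0x75, 0x01, 0xca, 0xe8, 0xe3, 0x8d]

  t0: ca 64 37 37 2c ca a3 37
  t1: 2c 75 ca e3 a3 80 37 f8
  t2: 2c 82 75 01 ca e8 e3 8d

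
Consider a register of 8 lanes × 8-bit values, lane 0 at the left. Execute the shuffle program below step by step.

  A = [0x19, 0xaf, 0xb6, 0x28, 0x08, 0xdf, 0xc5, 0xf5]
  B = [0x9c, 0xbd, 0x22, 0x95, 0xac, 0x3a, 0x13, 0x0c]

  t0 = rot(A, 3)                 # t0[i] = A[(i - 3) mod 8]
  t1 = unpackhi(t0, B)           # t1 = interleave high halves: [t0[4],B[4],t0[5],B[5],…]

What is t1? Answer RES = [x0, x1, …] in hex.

RES = [ 0xaf  0xac  0xb6  0x3a  0x28  0x13  0x08  0x0c ]

→ t0 |df|c5|f5|19|af|b6|28|08|
→ t1 |af|ac|b6|3a|28|13|08|0c|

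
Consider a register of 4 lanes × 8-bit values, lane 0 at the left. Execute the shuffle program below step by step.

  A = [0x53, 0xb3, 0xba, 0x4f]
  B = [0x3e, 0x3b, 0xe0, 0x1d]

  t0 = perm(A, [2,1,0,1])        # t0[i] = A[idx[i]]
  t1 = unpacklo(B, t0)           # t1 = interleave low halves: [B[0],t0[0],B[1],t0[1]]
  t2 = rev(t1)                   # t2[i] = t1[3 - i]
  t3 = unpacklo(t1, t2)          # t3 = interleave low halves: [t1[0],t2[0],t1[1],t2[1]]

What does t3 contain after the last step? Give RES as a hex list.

RES = [ 0x3e  0xb3  0xba  0x3b ]

  t0: ba b3 53 b3
  t1: 3e ba 3b b3
  t2: b3 3b ba 3e
  t3: 3e b3 ba 3b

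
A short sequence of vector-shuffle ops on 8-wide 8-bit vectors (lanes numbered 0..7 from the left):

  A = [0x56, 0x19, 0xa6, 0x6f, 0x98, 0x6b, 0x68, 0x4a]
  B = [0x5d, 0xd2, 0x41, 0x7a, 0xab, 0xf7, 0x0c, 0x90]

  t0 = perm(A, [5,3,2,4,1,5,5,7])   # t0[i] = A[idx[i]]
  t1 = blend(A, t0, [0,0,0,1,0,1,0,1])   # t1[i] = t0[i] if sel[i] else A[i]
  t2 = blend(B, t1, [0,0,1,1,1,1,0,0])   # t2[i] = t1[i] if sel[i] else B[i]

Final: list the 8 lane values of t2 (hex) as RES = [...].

RES = [ 0x5d  0xd2  0xa6  0x98  0x98  0x6b  0x0c  0x90 ]

  t0: 6b 6f a6 98 19 6b 6b 4a
  t1: 56 19 a6 98 98 6b 68 4a
  t2: 5d d2 a6 98 98 6b 0c 90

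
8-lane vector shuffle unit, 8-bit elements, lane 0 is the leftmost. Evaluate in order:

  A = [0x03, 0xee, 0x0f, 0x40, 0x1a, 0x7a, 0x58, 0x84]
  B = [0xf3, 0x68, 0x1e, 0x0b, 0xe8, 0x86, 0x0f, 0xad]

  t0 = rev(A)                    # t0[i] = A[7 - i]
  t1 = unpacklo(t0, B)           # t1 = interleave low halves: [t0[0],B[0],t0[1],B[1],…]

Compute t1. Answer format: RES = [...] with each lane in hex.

RES = [0x84, 0xf3, 0x58, 0x68, 0x7a, 0x1e, 0x1a, 0x0b]

→ t0 |84|58|7a|1a|40|0f|ee|03|
→ t1 |84|f3|58|68|7a|1e|1a|0b|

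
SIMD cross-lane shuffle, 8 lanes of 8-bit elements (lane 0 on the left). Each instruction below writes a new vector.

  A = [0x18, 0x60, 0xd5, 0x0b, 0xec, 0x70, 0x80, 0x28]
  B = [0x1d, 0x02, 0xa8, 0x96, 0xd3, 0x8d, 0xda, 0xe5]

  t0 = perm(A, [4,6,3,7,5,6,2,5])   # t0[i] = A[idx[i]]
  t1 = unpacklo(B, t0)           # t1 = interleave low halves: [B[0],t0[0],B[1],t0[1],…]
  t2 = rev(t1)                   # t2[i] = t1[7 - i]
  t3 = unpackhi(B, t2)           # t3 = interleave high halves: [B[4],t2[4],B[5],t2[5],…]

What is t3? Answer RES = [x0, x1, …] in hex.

RES = [0xd3, 0x80, 0x8d, 0x02, 0xda, 0xec, 0xe5, 0x1d]

t0 = [0xec, 0x80, 0x0b, 0x28, 0x70, 0x80, 0xd5, 0x70]
t1 = [0x1d, 0xec, 0x02, 0x80, 0xa8, 0x0b, 0x96, 0x28]
t2 = [0x28, 0x96, 0x0b, 0xa8, 0x80, 0x02, 0xec, 0x1d]
t3 = [0xd3, 0x80, 0x8d, 0x02, 0xda, 0xec, 0xe5, 0x1d]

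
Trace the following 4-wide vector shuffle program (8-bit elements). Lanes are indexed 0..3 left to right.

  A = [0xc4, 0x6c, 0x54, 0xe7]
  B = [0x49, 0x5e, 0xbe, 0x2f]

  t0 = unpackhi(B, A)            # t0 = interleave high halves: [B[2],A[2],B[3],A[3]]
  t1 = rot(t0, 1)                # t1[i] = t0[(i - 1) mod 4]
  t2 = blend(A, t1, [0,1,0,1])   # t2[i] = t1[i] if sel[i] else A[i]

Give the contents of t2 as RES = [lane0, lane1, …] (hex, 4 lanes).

→ t0 |be|54|2f|e7|
→ t1 |e7|be|54|2f|
→ t2 |c4|be|54|2f|

RES = [0xc4, 0xbe, 0x54, 0x2f]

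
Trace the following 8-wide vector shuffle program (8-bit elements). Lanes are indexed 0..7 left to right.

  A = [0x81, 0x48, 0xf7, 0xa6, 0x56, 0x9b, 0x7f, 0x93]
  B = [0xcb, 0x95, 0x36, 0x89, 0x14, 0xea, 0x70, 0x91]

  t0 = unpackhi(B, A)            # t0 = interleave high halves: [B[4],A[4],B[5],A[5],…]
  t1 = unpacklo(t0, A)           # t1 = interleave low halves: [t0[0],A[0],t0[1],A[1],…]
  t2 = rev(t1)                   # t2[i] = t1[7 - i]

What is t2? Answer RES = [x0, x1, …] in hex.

RES = [0xa6, 0x9b, 0xf7, 0xea, 0x48, 0x56, 0x81, 0x14]

  t0: 14 56 ea 9b 70 7f 91 93
  t1: 14 81 56 48 ea f7 9b a6
  t2: a6 9b f7 ea 48 56 81 14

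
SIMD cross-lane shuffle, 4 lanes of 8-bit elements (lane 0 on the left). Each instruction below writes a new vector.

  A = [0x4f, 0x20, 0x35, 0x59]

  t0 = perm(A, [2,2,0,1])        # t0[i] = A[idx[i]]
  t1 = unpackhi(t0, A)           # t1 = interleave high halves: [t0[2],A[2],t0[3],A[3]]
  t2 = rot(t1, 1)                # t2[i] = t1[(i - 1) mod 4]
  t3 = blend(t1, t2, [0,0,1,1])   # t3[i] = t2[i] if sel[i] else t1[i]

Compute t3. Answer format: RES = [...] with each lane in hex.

RES = [ 0x4f  0x35  0x35  0x20 ]

t0 = [0x35, 0x35, 0x4f, 0x20]
t1 = [0x4f, 0x35, 0x20, 0x59]
t2 = [0x59, 0x4f, 0x35, 0x20]
t3 = [0x4f, 0x35, 0x35, 0x20]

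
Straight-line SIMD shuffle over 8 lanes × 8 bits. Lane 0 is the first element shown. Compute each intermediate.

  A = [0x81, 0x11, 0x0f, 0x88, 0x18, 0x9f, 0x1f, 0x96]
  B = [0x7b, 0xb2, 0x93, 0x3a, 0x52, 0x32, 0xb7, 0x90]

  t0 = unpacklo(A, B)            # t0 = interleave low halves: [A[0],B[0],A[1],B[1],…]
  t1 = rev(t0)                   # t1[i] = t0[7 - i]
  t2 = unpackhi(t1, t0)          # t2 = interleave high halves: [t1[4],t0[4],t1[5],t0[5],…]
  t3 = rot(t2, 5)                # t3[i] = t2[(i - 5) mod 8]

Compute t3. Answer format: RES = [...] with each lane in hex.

  t0: 81 7b 11 b2 0f 93 88 3a
  t1: 3a 88 93 0f b2 11 7b 81
  t2: b2 0f 11 93 7b 88 81 3a
  t3: 93 7b 88 81 3a b2 0f 11

RES = [0x93, 0x7b, 0x88, 0x81, 0x3a, 0xb2, 0x0f, 0x11]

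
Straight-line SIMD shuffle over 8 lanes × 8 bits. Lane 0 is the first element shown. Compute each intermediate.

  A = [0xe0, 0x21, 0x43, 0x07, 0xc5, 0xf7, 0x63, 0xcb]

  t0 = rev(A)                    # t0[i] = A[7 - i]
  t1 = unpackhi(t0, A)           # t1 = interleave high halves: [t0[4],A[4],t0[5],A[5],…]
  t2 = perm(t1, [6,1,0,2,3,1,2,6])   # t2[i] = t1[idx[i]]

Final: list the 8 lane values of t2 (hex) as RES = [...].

RES = [ 0xe0  0xc5  0x07  0x43  0xf7  0xc5  0x43  0xe0 ]

  t0: cb 63 f7 c5 07 43 21 e0
  t1: 07 c5 43 f7 21 63 e0 cb
  t2: e0 c5 07 43 f7 c5 43 e0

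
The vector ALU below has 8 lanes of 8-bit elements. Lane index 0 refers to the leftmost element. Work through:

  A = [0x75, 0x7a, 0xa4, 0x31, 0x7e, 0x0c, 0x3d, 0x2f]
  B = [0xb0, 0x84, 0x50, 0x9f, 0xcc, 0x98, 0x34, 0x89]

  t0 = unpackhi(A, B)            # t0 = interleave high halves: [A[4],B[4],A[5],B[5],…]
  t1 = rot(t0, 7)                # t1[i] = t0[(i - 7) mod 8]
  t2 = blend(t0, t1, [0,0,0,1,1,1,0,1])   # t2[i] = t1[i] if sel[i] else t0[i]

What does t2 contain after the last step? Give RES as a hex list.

t0 = [0x7e, 0xcc, 0x0c, 0x98, 0x3d, 0x34, 0x2f, 0x89]
t1 = [0xcc, 0x0c, 0x98, 0x3d, 0x34, 0x2f, 0x89, 0x7e]
t2 = [0x7e, 0xcc, 0x0c, 0x3d, 0x34, 0x2f, 0x2f, 0x7e]

RES = [0x7e, 0xcc, 0x0c, 0x3d, 0x34, 0x2f, 0x2f, 0x7e]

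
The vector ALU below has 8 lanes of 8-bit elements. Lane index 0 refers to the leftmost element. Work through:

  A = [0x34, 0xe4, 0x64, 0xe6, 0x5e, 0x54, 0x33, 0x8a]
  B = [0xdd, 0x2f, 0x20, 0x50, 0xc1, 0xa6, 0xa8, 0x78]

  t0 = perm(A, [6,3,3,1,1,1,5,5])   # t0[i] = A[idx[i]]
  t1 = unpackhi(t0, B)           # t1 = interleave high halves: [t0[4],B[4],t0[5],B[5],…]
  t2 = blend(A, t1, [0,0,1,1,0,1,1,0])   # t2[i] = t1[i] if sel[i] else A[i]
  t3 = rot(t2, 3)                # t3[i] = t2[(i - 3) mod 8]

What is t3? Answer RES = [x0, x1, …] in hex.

t0 = [0x33, 0xe6, 0xe6, 0xe4, 0xe4, 0xe4, 0x54, 0x54]
t1 = [0xe4, 0xc1, 0xe4, 0xa6, 0x54, 0xa8, 0x54, 0x78]
t2 = [0x34, 0xe4, 0xe4, 0xa6, 0x5e, 0xa8, 0x54, 0x8a]
t3 = [0xa8, 0x54, 0x8a, 0x34, 0xe4, 0xe4, 0xa6, 0x5e]

RES = [0xa8, 0x54, 0x8a, 0x34, 0xe4, 0xe4, 0xa6, 0x5e]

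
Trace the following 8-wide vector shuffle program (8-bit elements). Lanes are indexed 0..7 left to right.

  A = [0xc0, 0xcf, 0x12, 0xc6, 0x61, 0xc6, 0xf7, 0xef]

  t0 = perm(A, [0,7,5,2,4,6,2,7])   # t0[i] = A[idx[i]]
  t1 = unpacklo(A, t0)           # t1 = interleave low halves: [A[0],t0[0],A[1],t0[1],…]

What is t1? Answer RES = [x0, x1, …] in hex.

→ t0 |c0|ef|c6|12|61|f7|12|ef|
→ t1 |c0|c0|cf|ef|12|c6|c6|12|

RES = [0xc0, 0xc0, 0xcf, 0xef, 0x12, 0xc6, 0xc6, 0x12]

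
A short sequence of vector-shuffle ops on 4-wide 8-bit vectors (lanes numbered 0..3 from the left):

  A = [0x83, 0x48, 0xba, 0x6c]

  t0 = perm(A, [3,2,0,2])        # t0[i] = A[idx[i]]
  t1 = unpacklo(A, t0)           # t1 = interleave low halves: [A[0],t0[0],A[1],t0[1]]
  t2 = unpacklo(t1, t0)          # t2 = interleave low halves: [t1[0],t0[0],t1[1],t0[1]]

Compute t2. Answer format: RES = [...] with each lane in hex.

  t0: 6c ba 83 ba
  t1: 83 6c 48 ba
  t2: 83 6c 6c ba

RES = [ 0x83  0x6c  0x6c  0xba ]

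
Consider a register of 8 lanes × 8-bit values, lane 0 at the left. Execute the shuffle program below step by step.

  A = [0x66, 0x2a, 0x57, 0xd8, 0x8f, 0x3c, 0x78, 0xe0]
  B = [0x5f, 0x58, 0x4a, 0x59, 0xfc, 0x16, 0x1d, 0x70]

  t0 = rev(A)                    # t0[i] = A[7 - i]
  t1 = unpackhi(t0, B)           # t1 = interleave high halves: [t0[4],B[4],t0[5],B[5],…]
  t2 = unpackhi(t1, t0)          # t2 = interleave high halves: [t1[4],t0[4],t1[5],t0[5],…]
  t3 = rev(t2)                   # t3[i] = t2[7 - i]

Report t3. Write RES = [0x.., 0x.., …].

RES = [0x66, 0x70, 0x2a, 0x66, 0x57, 0x1d, 0xd8, 0x2a]

  t0: e0 78 3c 8f d8 57 2a 66
  t1: d8 fc 57 16 2a 1d 66 70
  t2: 2a d8 1d 57 66 2a 70 66
  t3: 66 70 2a 66 57 1d d8 2a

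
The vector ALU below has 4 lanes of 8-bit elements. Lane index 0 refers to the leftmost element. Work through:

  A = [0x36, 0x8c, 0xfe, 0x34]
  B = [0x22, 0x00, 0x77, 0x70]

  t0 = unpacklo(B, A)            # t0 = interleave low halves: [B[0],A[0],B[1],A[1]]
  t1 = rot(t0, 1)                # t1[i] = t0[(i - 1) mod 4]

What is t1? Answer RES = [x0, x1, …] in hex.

RES = [0x8c, 0x22, 0x36, 0x00]

  t0: 22 36 00 8c
  t1: 8c 22 36 00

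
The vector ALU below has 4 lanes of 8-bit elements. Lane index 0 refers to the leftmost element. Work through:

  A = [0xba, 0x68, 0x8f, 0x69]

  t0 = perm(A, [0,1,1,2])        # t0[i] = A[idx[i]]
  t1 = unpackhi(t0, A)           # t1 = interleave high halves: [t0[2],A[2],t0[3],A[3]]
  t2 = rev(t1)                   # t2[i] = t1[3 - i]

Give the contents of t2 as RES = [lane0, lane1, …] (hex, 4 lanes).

RES = [ 0x69  0x8f  0x8f  0x68 ]

t0 = [0xba, 0x68, 0x68, 0x8f]
t1 = [0x68, 0x8f, 0x8f, 0x69]
t2 = [0x69, 0x8f, 0x8f, 0x68]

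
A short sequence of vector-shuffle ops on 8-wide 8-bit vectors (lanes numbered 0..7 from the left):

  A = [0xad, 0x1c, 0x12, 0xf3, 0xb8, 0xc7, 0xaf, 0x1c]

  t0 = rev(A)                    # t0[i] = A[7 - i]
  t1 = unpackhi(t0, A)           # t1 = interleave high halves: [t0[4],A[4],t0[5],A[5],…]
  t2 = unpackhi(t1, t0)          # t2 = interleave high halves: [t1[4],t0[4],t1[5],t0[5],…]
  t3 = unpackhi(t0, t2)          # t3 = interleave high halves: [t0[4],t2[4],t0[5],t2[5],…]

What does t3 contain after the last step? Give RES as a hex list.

  t0: 1c af c7 b8 f3 12 1c ad
  t1: f3 b8 12 c7 1c af ad 1c
  t2: 1c f3 af 12 ad 1c 1c ad
  t3: f3 ad 12 1c 1c 1c ad ad

RES = [0xf3, 0xad, 0x12, 0x1c, 0x1c, 0x1c, 0xad, 0xad]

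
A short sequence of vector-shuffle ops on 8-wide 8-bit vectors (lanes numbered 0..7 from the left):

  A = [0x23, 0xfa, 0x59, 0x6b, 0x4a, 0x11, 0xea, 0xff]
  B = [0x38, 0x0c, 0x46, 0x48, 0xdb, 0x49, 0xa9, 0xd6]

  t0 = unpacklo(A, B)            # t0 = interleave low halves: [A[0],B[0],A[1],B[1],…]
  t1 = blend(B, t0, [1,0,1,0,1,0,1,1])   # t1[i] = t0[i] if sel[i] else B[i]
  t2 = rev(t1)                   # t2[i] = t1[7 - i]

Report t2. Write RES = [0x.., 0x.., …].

RES = [0x48, 0x6b, 0x49, 0x59, 0x48, 0xfa, 0x0c, 0x23]

→ t0 |23|38|fa|0c|59|46|6b|48|
→ t1 |23|0c|fa|48|59|49|6b|48|
→ t2 |48|6b|49|59|48|fa|0c|23|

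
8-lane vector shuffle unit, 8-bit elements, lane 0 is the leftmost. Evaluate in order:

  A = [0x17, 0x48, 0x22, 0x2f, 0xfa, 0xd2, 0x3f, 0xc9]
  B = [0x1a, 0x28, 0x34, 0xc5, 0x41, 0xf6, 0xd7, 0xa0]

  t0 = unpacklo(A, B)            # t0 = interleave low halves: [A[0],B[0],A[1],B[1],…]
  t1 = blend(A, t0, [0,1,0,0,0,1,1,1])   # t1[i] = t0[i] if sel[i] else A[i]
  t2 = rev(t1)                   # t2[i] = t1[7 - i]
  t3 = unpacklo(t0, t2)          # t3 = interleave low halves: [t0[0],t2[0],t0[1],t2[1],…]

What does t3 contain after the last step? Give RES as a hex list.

RES = [ 0x17  0xc5  0x1a  0x2f  0x48  0x34  0x28  0xfa ]

→ t0 |17|1a|48|28|22|34|2f|c5|
→ t1 |17|1a|22|2f|fa|34|2f|c5|
→ t2 |c5|2f|34|fa|2f|22|1a|17|
→ t3 |17|c5|1a|2f|48|34|28|fa|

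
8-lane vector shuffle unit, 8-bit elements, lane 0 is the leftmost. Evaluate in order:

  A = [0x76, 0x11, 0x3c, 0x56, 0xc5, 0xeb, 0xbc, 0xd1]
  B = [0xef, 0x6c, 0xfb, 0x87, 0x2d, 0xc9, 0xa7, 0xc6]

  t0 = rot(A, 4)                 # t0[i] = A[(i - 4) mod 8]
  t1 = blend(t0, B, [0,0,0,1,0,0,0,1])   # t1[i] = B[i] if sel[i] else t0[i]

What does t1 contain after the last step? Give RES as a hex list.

t0 = [0xc5, 0xeb, 0xbc, 0xd1, 0x76, 0x11, 0x3c, 0x56]
t1 = [0xc5, 0xeb, 0xbc, 0x87, 0x76, 0x11, 0x3c, 0xc6]

RES = [ 0xc5  0xeb  0xbc  0x87  0x76  0x11  0x3c  0xc6 ]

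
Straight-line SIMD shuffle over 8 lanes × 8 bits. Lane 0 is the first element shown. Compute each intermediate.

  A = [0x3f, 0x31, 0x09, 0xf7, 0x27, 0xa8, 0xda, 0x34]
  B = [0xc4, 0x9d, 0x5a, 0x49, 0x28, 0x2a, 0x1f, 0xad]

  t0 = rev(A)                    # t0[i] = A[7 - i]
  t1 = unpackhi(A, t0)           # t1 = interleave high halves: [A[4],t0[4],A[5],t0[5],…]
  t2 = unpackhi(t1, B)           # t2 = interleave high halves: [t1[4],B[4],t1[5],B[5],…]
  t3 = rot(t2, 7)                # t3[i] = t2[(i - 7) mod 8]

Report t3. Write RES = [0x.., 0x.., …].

RES = [0x28, 0x31, 0x2a, 0x34, 0x1f, 0x3f, 0xad, 0xda]

→ t0 |34|da|a8|27|f7|09|31|3f|
→ t1 |27|f7|a8|09|da|31|34|3f|
→ t2 |da|28|31|2a|34|1f|3f|ad|
→ t3 |28|31|2a|34|1f|3f|ad|da|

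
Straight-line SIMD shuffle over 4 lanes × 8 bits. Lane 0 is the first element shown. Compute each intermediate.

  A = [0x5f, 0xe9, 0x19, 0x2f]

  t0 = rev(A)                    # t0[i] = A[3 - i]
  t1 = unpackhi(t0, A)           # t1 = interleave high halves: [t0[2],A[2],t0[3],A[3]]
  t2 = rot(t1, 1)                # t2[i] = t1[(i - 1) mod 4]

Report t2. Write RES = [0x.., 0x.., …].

t0 = [0x2f, 0x19, 0xe9, 0x5f]
t1 = [0xe9, 0x19, 0x5f, 0x2f]
t2 = [0x2f, 0xe9, 0x19, 0x5f]

RES = [0x2f, 0xe9, 0x19, 0x5f]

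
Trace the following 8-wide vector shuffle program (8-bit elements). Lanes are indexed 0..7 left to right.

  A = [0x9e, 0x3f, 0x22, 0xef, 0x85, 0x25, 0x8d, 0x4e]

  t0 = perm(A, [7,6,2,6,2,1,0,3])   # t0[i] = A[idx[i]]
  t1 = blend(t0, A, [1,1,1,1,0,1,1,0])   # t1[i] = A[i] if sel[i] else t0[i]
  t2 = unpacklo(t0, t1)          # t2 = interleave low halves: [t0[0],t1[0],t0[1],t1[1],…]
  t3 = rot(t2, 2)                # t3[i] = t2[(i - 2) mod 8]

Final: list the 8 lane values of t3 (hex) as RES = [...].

t0 = [0x4e, 0x8d, 0x22, 0x8d, 0x22, 0x3f, 0x9e, 0xef]
t1 = [0x9e, 0x3f, 0x22, 0xef, 0x22, 0x25, 0x8d, 0xef]
t2 = [0x4e, 0x9e, 0x8d, 0x3f, 0x22, 0x22, 0x8d, 0xef]
t3 = [0x8d, 0xef, 0x4e, 0x9e, 0x8d, 0x3f, 0x22, 0x22]

RES = [ 0x8d  0xef  0x4e  0x9e  0x8d  0x3f  0x22  0x22 ]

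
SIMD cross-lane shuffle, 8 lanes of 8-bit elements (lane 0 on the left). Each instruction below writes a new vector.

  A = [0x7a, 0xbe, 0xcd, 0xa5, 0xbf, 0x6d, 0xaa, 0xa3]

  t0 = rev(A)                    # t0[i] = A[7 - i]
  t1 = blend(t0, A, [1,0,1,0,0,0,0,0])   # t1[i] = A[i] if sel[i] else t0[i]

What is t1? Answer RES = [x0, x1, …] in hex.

t0 = [0xa3, 0xaa, 0x6d, 0xbf, 0xa5, 0xcd, 0xbe, 0x7a]
t1 = [0x7a, 0xaa, 0xcd, 0xbf, 0xa5, 0xcd, 0xbe, 0x7a]

RES = [0x7a, 0xaa, 0xcd, 0xbf, 0xa5, 0xcd, 0xbe, 0x7a]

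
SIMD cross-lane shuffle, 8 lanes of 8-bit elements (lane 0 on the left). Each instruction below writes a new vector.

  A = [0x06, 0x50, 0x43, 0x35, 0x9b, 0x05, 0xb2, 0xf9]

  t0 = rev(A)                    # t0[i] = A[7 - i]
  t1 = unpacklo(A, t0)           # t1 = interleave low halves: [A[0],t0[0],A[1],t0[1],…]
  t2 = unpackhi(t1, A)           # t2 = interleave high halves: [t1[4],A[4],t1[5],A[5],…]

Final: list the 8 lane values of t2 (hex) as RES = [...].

RES = [0x43, 0x9b, 0x05, 0x05, 0x35, 0xb2, 0x9b, 0xf9]

→ t0 |f9|b2|05|9b|35|43|50|06|
→ t1 |06|f9|50|b2|43|05|35|9b|
→ t2 |43|9b|05|05|35|b2|9b|f9|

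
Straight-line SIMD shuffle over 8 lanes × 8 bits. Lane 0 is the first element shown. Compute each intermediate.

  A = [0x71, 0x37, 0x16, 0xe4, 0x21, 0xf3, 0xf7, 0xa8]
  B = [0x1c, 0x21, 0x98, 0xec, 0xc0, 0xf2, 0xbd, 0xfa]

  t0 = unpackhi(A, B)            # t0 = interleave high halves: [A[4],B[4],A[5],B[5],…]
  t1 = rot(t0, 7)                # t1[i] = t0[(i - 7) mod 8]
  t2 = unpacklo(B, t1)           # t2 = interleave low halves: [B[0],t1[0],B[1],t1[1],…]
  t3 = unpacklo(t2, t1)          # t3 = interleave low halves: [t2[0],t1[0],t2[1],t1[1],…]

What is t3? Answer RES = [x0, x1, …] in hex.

t0 = [0x21, 0xc0, 0xf3, 0xf2, 0xf7, 0xbd, 0xa8, 0xfa]
t1 = [0xc0, 0xf3, 0xf2, 0xf7, 0xbd, 0xa8, 0xfa, 0x21]
t2 = [0x1c, 0xc0, 0x21, 0xf3, 0x98, 0xf2, 0xec, 0xf7]
t3 = [0x1c, 0xc0, 0xc0, 0xf3, 0x21, 0xf2, 0xf3, 0xf7]

RES = [0x1c, 0xc0, 0xc0, 0xf3, 0x21, 0xf2, 0xf3, 0xf7]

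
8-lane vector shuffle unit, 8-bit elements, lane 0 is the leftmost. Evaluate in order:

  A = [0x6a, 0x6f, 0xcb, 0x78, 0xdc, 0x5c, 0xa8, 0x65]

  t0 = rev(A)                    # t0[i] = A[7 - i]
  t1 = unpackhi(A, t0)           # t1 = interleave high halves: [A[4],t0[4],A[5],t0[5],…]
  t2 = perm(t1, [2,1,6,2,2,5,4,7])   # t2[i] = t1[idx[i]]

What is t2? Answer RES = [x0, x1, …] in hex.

  t0: 65 a8 5c dc 78 cb 6f 6a
  t1: dc 78 5c cb a8 6f 65 6a
  t2: 5c 78 65 5c 5c 6f a8 6a

RES = [ 0x5c  0x78  0x65  0x5c  0x5c  0x6f  0xa8  0x6a ]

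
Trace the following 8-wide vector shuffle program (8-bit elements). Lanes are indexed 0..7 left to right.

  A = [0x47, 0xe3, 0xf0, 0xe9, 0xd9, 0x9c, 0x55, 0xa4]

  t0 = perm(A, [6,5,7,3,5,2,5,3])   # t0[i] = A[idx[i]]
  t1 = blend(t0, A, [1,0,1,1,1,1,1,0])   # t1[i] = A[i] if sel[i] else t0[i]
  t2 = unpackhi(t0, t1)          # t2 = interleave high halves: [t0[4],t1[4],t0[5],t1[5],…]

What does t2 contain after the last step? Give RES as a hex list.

  t0: 55 9c a4 e9 9c f0 9c e9
  t1: 47 9c f0 e9 d9 9c 55 e9
  t2: 9c d9 f0 9c 9c 55 e9 e9

RES = [ 0x9c  0xd9  0xf0  0x9c  0x9c  0x55  0xe9  0xe9 ]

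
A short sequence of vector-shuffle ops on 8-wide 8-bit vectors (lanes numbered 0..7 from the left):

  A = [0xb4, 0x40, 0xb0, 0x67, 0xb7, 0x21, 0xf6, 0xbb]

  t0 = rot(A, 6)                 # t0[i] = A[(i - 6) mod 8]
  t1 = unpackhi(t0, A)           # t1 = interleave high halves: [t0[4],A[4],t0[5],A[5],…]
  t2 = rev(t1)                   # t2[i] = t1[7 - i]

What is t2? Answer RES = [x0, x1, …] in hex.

RES = [ 0xbb  0x40  0xf6  0xb4  0x21  0xbb  0xb7  0xf6 ]

→ t0 |b0|67|b7|21|f6|bb|b4|40|
→ t1 |f6|b7|bb|21|b4|f6|40|bb|
→ t2 |bb|40|f6|b4|21|bb|b7|f6|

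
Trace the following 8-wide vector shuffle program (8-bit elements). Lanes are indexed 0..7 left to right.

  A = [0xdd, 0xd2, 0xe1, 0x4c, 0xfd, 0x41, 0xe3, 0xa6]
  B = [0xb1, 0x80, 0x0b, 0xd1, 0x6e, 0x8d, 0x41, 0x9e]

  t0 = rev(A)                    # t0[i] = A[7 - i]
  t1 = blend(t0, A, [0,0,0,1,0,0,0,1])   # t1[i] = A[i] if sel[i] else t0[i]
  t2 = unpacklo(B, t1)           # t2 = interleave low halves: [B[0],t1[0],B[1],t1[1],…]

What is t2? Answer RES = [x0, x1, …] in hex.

→ t0 |a6|e3|41|fd|4c|e1|d2|dd|
→ t1 |a6|e3|41|4c|4c|e1|d2|a6|
→ t2 |b1|a6|80|e3|0b|41|d1|4c|

RES = [0xb1, 0xa6, 0x80, 0xe3, 0x0b, 0x41, 0xd1, 0x4c]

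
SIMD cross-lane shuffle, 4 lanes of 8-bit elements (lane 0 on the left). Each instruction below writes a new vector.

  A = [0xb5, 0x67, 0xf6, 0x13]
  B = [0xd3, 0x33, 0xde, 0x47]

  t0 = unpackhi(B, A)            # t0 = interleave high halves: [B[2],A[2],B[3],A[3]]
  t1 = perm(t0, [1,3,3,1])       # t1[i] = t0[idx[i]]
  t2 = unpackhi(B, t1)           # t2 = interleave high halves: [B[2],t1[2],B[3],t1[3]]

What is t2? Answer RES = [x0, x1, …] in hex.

→ t0 |de|f6|47|13|
→ t1 |f6|13|13|f6|
→ t2 |de|13|47|f6|

RES = [ 0xde  0x13  0x47  0xf6 ]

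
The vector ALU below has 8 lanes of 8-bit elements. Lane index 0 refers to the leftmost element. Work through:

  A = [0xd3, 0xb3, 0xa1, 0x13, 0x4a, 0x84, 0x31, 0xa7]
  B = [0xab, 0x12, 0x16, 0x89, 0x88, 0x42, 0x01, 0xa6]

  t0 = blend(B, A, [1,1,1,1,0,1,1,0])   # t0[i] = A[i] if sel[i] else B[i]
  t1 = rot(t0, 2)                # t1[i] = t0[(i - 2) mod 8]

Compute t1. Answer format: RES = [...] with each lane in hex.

RES = [0x31, 0xa6, 0xd3, 0xb3, 0xa1, 0x13, 0x88, 0x84]

  t0: d3 b3 a1 13 88 84 31 a6
  t1: 31 a6 d3 b3 a1 13 88 84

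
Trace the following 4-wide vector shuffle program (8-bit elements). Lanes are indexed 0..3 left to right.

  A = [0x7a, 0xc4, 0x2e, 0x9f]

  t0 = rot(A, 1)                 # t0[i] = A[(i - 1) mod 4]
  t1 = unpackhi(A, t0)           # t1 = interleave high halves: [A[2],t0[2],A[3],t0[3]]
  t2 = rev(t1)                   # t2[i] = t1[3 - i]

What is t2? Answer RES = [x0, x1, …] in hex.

RES = [ 0x2e  0x9f  0xc4  0x2e ]

  t0: 9f 7a c4 2e
  t1: 2e c4 9f 2e
  t2: 2e 9f c4 2e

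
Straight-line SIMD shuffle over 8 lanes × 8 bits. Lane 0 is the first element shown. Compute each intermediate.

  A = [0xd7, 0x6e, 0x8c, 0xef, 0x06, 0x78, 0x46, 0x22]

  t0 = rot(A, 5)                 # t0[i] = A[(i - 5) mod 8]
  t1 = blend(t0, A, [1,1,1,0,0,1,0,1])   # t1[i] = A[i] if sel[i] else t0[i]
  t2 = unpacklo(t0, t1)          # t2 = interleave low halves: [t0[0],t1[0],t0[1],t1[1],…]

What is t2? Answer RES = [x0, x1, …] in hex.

RES = [ 0xef  0xd7  0x06  0x6e  0x78  0x8c  0x46  0x46 ]

t0 = [0xef, 0x06, 0x78, 0x46, 0x22, 0xd7, 0x6e, 0x8c]
t1 = [0xd7, 0x6e, 0x8c, 0x46, 0x22, 0x78, 0x6e, 0x22]
t2 = [0xef, 0xd7, 0x06, 0x6e, 0x78, 0x8c, 0x46, 0x46]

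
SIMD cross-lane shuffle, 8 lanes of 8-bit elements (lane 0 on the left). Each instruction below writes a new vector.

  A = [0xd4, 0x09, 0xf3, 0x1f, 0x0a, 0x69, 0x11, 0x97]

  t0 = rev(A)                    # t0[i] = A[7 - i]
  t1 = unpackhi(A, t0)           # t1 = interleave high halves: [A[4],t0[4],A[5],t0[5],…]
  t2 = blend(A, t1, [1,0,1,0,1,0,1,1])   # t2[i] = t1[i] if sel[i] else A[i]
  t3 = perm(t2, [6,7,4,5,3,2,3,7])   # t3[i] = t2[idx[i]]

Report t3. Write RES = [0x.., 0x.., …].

RES = [ 0x97  0xd4  0x11  0x69  0x1f  0x69  0x1f  0xd4 ]

→ t0 |97|11|69|0a|1f|f3|09|d4|
→ t1 |0a|1f|69|f3|11|09|97|d4|
→ t2 |0a|09|69|1f|11|69|97|d4|
→ t3 |97|d4|11|69|1f|69|1f|d4|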